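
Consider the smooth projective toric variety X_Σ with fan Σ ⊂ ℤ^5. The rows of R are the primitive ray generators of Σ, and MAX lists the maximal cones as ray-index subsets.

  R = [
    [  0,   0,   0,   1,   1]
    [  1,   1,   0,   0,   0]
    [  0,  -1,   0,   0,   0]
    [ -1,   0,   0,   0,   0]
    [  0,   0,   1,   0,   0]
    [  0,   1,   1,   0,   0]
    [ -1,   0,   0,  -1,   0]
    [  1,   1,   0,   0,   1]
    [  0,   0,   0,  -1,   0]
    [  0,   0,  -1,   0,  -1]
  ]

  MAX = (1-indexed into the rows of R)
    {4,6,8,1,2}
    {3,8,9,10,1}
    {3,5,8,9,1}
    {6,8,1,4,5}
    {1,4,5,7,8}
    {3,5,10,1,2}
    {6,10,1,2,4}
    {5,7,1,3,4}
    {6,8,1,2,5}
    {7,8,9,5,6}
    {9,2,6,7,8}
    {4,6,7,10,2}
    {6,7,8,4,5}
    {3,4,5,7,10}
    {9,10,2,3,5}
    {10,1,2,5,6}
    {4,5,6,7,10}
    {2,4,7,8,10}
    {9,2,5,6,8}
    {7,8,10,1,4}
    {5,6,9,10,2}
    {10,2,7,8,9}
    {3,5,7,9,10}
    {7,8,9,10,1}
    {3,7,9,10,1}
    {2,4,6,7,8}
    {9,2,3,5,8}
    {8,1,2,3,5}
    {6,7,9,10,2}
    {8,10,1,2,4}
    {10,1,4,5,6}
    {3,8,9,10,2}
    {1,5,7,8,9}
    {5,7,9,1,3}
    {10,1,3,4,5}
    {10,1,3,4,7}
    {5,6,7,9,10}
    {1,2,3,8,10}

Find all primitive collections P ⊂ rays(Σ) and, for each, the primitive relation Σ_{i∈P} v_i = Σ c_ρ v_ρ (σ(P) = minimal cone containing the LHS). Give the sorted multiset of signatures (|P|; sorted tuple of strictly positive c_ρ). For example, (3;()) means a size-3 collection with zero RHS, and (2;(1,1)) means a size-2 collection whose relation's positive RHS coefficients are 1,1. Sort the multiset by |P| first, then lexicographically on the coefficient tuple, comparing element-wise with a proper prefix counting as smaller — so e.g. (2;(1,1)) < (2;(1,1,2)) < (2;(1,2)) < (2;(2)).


Primitive collections (16):

  • {3,6}:  v_{3} + v_{6} = v_{5}  so sig = (2;(1))
  • {4,9}:  v_{4} + v_{9} = v_{7}  so sig = (2;(1))
  • {2,3,4}:  v_{2} + v_{3} + v_{4} = 0  so sig = (3;())
  • {1,2,9}:  v_{1} + v_{2} + v_{9} = v_{8}  so sig = (3;(1))
  • {2,3,7}:  v_{2} + v_{3} + v_{7} = v_{9}  so sig = (3;(1))
  • {2,4,5}:  v_{2} + v_{4} + v_{5} = v_{6}  so sig = (3;(1))
  • {5,8,10}:  v_{5} + v_{8} + v_{10} = v_{2}  so sig = (3;(1))
  • {1,2,7}:  v_{1} + v_{2} + v_{7} = v_{4} + v_{8}  so sig = (3;(1,1))
  • {2,5,7}:  v_{2} + v_{5} + v_{7} = v_{6} + v_{9}  so sig = (3;(1,1))
  • {3,4,8}:  v_{3} + v_{4} + v_{8} = v_{1} + v_{9}  so sig = (3;(1,1))
  • {1,6,9}:  v_{1} + v_{6} + v_{9} = v_{4} + v_{5} + v_{8}  so sig = (3;(1,1,1))
  • {1,6,7}:  v_{1} + v_{6} + v_{7} = 2·v_{4} + v_{5} + v_{8}  so sig = (3;(1,1,2))
  • {3,7,8}:  v_{3} + v_{7} + v_{8} = v_{1} + 2·v_{9}  so sig = (3;(1,2))
  • {6,8,10}:  v_{6} + v_{8} + v_{10} = 2·v_{2} + v_{4}  so sig = (3;(1,2))
  • {1,5,9,10}:  v_{1} + v_{5} + v_{9} + v_{10} = 0  so sig = (4;())
  • {1,5,7,10}:  v_{1} + v_{5} + v_{7} + v_{10} = v_{4}  so sig = (4;(1))

Hence PRS(X_Σ) =
    (2;(1))
    (2;(1))
    (3;())
    (3;(1))
    (3;(1))
    (3;(1))
    (3;(1))
    (3;(1,1))
    (3;(1,1))
    (3;(1,1))
    (3;(1,1,1))
    (3;(1,1,2))
    (3;(1,2))
    (3;(1,2))
    (4;())
    (4;(1))


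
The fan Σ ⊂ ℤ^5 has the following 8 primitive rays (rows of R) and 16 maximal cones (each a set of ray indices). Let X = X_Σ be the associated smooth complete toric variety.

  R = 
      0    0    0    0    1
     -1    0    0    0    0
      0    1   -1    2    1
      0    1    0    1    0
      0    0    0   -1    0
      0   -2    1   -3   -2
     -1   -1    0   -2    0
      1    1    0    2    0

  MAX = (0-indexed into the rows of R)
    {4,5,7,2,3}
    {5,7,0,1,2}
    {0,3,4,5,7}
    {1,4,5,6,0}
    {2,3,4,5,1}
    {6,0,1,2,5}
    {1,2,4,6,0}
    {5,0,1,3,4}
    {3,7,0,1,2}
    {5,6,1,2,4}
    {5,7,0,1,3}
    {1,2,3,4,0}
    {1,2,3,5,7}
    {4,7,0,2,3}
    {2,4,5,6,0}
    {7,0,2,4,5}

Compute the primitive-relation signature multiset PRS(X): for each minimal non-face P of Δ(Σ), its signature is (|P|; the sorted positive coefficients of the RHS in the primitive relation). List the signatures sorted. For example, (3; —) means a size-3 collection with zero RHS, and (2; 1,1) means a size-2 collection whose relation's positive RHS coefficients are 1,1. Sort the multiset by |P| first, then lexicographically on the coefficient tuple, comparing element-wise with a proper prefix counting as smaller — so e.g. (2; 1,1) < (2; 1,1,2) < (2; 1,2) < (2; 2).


Σ has 5 primitive collections:

  P = {6,7}:  v_{6} + v_{7} = 0 ; sig = (2; —)
  P = {3,6}:  v_{3} + v_{6} = v_{1} + v_{4} ; sig = (2; 1,1)
  P = {1,4,7}:  v_{1} + v_{4} + v_{7} = v_{3} ; sig = (3; 1)
  P = {0,2,3,5}:  v_{0} + v_{2} + v_{3} + v_{5} = 0 ; sig = (4; —)
  P = {0,1,2,4,5}:  v_{0} + v_{1} + v_{2} + v_{4} + v_{5} = v_{6} ; sig = (5; 1)

Sorted signature multiset PRS(X):
    (2; —)
    (2; 1,1)
    (3; 1)
    (4; —)
    (5; 1)


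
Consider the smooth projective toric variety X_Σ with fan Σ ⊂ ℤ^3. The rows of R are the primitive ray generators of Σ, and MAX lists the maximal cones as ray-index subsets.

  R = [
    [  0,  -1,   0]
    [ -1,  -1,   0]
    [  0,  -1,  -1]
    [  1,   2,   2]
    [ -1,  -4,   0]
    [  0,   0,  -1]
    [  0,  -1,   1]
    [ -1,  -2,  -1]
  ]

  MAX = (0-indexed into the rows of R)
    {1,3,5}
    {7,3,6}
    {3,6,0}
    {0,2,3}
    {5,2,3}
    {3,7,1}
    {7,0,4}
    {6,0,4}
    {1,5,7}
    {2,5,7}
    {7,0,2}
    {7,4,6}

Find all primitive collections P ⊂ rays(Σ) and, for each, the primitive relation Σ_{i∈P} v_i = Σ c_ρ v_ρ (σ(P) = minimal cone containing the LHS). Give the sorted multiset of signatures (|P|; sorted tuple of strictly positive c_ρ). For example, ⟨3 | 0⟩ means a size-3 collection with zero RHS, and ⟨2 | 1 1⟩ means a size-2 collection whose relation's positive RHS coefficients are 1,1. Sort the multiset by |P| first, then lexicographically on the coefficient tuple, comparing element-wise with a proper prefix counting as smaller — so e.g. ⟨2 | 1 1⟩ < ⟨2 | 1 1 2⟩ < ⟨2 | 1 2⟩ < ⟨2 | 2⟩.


Δ(Σ) — 8 vertices, 14 min non-faces:

  P = {0,5}:  v_{0} + v_{5} = v_{2} ; sig = ⟨2 | 1⟩
  P = {1,2}:  v_{1} + v_{2} = v_{7} ; sig = ⟨2 | 1⟩
  P = {5,6}:  v_{5} + v_{6} = v_{0} ; sig = ⟨2 | 1⟩
  P = {1,4}:  v_{1} + v_{4} = v_{3} + v_{6} + 3·v_{7} ; sig = ⟨2 | 1 1 3⟩
  P = {0,1}:  v_{0} + v_{1} = v_{3} + 2·v_{7} ; sig = ⟨2 | 1 2⟩
  P = {4,5}:  v_{4} + v_{5} = 2·v_{0} + v_{7} ; sig = ⟨2 | 1 2⟩
  P = {2,4}:  v_{2} + v_{4} = 3·v_{0} + v_{7} ; sig = ⟨2 | 1 3⟩
  P = {2,6}:  v_{2} + v_{6} = 2·v_{0} ; sig = ⟨2 | 2⟩
  P = {3,4}:  v_{3} + v_{4} = 2·v_{6} ; sig = ⟨2 | 2⟩
  P = {1,6}:  v_{1} + v_{6} = 2·v_{3} + 3·v_{7} ; sig = ⟨2 | 2 3⟩
  P = {3,5,7}:  v_{3} + v_{5} + v_{7} = 0 ; sig = ⟨3 | 0⟩
  P = {0,3,7}:  v_{0} + v_{3} + v_{7} = v_{6} ; sig = ⟨3 | 1⟩
  P = {0,6,7}:  v_{0} + v_{6} + v_{7} = v_{4} ; sig = ⟨3 | 1⟩
  P = {2,3,7}:  v_{2} + v_{3} + v_{7} = v_{0} ; sig = ⟨3 | 1⟩

so the primitive-relation signature multiset is
{ ⟨2 | 1⟩ ×3,  ⟨2 | 1 1 3⟩,  ⟨2 | 1 2⟩ ×2,  ⟨2 | 1 3⟩,  ⟨2 | 2⟩ ×2,  ⟨2 | 2 3⟩,  ⟨3 | 0⟩,  ⟨3 | 1⟩ ×3 }


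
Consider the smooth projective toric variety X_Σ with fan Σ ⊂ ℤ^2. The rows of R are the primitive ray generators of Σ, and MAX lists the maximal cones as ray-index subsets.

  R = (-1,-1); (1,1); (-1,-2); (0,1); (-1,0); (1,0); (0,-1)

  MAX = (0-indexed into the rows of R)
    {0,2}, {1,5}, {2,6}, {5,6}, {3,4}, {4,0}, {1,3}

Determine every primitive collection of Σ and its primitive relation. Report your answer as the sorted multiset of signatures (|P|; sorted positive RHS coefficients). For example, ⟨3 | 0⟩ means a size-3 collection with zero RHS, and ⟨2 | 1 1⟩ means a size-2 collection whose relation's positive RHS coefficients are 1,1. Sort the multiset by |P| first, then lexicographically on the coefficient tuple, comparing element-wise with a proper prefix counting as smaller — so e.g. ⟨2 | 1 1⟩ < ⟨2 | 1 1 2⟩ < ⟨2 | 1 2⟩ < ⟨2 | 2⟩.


14 minimal non-faces of Δ(Σ) (on 7 rays):

  P = {0,1}:  v_{0} + v_{1} = 0  ⇒ sig = ⟨2 | 0⟩
  P = {3,6}:  v_{3} + v_{6} = 0  ⇒ sig = ⟨2 | 0⟩
  P = {4,5}:  v_{4} + v_{5} = 0  ⇒ sig = ⟨2 | 0⟩
  P = {0,3}:  v_{0} + v_{3} = v_{4}  ⇒ sig = ⟨2 | 1⟩
  P = {0,5}:  v_{0} + v_{5} = v_{6}  ⇒ sig = ⟨2 | 1⟩
  P = {0,6}:  v_{0} + v_{6} = v_{2}  ⇒ sig = ⟨2 | 1⟩
  P = {1,2}:  v_{1} + v_{2} = v_{6}  ⇒ sig = ⟨2 | 1⟩
  P = {1,4}:  v_{1} + v_{4} = v_{3}  ⇒ sig = ⟨2 | 1⟩
  P = {1,6}:  v_{1} + v_{6} = v_{5}  ⇒ sig = ⟨2 | 1⟩
  P = {2,3}:  v_{2} + v_{3} = v_{0}  ⇒ sig = ⟨2 | 1⟩
  P = {3,5}:  v_{3} + v_{5} = v_{1}  ⇒ sig = ⟨2 | 1⟩
  P = {4,6}:  v_{4} + v_{6} = v_{0}  ⇒ sig = ⟨2 | 1⟩
  P = {2,4}:  v_{2} + v_{4} = 2·v_{0}  ⇒ sig = ⟨2 | 2⟩
  P = {2,5}:  v_{2} + v_{5} = 2·v_{6}  ⇒ sig = ⟨2 | 2⟩

so the primitive-relation signature multiset is
{ ⟨2 | 0⟩ ×3,  ⟨2 | 1⟩ ×9,  ⟨2 | 2⟩ ×2 }


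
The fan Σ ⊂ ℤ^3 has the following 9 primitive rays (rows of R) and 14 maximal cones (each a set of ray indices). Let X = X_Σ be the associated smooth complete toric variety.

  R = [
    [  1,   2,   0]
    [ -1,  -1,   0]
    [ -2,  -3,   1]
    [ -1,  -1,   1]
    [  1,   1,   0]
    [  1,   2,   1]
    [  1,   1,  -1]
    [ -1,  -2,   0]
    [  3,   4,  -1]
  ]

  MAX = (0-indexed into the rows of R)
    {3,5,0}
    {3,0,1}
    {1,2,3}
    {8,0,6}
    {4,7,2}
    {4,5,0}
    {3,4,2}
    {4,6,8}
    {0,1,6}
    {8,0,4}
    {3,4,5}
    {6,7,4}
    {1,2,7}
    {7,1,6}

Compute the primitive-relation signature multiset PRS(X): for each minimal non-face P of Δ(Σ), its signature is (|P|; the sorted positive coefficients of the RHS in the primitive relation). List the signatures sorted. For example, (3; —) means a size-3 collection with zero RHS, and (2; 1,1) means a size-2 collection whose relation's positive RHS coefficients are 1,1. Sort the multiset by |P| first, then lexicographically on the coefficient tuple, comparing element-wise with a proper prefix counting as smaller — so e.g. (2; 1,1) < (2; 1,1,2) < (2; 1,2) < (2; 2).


Primitive collections (17):

  P={0,7}:  v_{0} + v_{7} = 0  so sig = (2; —)
  P={1,4}:  v_{1} + v_{4} = 0  so sig = (2; —)
  P={3,6}:  v_{3} + v_{6} = 0  so sig = (2; —)
  P={0,2}:  v_{0} + v_{2} = v_{3}  so sig = (2; 1)
  P={2,6}:  v_{2} + v_{6} = v_{7}  so sig = (2; 1)
  P={2,8}:  v_{2} + v_{8} = v_{4}  so sig = (2; 1)
  P={3,7}:  v_{3} + v_{7} = v_{2}  so sig = (2; 1)
  P={1,5}:  v_{1} + v_{5} = v_{0} + v_{3}  so sig = (2; 1,1)
  P={1,8}:  v_{1} + v_{8} = v_{0} + v_{6}  so sig = (2; 1,1)
  P={3,8}:  v_{3} + v_{8} = v_{0} + v_{4}  so sig = (2; 1,1)
  P={5,6}:  v_{5} + v_{6} = v_{0} + v_{4}  so sig = (2; 1,1)
  P={5,7}:  v_{5} + v_{7} = v_{3} + v_{4}  so sig = (2; 1,1)
  P={7,8}:  v_{7} + v_{8} = v_{4} + v_{6}  so sig = (2; 1,1)
  P={2,5}:  v_{2} + v_{5} = 2·v_{3} + v_{4}  so sig = (2; 1,2)
  P={5,8}:  v_{5} + v_{8} = 2·v_{0} + 2·v_{4}  so sig = (2; 2,2)
  P={0,3,4}:  v_{0} + v_{3} + v_{4} = v_{5}  so sig = (3; 1)
  P={0,4,6}:  v_{0} + v_{4} + v_{6} = v_{8}  so sig = (3; 1)

Sorted signature multiset PRS(X):
[(2; —), (2; —), (2; —), (2; 1), (2; 1), (2; 1), (2; 1), (2; 1,1), (2; 1,1), (2; 1,1), (2; 1,1), (2; 1,1), (2; 1,1), (2; 1,2), (2; 2,2), (3; 1), (3; 1)]


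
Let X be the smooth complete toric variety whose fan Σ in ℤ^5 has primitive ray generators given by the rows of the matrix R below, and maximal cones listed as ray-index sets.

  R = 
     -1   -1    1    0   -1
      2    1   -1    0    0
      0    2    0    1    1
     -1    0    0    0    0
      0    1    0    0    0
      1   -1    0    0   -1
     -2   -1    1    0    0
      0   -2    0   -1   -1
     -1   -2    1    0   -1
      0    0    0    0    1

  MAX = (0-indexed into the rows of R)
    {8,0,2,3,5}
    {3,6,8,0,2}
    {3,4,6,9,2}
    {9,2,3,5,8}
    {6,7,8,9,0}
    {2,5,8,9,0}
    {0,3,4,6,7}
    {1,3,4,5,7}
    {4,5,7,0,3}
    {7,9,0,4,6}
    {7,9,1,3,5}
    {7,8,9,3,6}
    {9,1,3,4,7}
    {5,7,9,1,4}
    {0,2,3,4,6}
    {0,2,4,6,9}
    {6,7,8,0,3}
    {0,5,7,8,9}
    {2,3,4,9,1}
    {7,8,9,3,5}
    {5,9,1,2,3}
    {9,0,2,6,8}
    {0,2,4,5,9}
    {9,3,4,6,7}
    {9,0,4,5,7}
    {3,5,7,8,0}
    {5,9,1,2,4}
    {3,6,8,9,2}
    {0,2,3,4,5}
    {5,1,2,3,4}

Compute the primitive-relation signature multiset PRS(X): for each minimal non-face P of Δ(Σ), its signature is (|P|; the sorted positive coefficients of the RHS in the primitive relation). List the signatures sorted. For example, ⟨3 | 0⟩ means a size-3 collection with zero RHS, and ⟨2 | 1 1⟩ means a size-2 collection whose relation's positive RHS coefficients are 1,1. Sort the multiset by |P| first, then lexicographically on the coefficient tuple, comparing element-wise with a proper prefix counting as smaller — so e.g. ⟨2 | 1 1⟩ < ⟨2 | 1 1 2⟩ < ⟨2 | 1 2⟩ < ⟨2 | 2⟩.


Σ has 8 primitive collections:

  {1,6}:  v_{1} + v_{6} = 0  so sig = ⟨2 | 0⟩
  {2,7}:  v_{2} + v_{7} = 0  so sig = ⟨2 | 0⟩
  {1,8}:  v_{1} + v_{8} = v_{5}  so sig = ⟨2 | 1⟩
  {4,8}:  v_{4} + v_{8} = v_{0}  so sig = ⟨2 | 1⟩
  {5,6}:  v_{5} + v_{6} = v_{8}  so sig = ⟨2 | 1⟩
  {0,1}:  v_{0} + v_{1} = v_{4} + v_{5}  so sig = ⟨2 | 1 1⟩
  {0,3,9}:  v_{0} + v_{3} + v_{9} = v_{6}  so sig = ⟨3 | 1⟩
  {3,4,5,9}:  v_{3} + v_{4} + v_{5} + v_{9} = 0  so sig = ⟨4 | 0⟩

so the primitive-relation signature multiset is
[⟨2 | 0⟩, ⟨2 | 0⟩, ⟨2 | 1⟩, ⟨2 | 1⟩, ⟨2 | 1⟩, ⟨2 | 1 1⟩, ⟨3 | 1⟩, ⟨4 | 0⟩]


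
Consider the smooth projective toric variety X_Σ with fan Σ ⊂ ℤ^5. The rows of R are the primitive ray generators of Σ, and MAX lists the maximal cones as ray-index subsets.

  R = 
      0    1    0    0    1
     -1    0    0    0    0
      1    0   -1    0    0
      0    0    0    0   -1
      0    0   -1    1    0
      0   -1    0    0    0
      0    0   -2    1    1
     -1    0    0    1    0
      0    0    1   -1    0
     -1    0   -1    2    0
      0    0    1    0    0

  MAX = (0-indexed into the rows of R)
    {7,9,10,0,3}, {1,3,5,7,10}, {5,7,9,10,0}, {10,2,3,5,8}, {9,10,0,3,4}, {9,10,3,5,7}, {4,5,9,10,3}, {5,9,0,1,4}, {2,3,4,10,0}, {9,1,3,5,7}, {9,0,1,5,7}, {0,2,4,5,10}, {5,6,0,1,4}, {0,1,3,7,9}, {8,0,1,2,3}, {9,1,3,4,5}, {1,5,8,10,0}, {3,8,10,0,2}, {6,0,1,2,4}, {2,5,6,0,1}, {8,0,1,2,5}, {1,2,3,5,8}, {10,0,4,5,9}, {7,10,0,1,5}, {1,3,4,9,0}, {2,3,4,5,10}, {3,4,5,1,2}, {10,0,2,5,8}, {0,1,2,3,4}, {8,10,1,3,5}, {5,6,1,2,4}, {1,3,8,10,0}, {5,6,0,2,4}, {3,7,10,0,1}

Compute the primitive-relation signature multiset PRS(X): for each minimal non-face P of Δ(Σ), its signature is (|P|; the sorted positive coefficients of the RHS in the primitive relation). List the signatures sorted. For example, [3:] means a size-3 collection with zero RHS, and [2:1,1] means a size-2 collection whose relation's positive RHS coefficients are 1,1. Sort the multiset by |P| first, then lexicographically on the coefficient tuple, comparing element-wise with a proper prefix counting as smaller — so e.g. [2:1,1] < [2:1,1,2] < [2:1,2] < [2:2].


Minimal non-faces — 16 found among 11 rays, 34 max cones:

  • {4,8}:  v_{4} + v_{8} = 0  so sig = [2:]
  • {2,7}:  v_{2} + v_{7} = v_{4}  so sig = [2:1]
  • {4,7}:  v_{4} + v_{7} = v_{9}  so sig = [2:1]
  • {8,9}:  v_{8} + v_{9} = v_{7}  so sig = [2:1]
  • {7,8}:  v_{7} + v_{8} = v_{1} + v_{10}  so sig = [2:1,1]
  • {3,6}:  v_{3} + v_{6} = v_{1} + v_{2} + v_{4}  so sig = [2:1,1,1]
  • {6,10}:  v_{6} + v_{10} = v_{0} + v_{4} + v_{5}  so sig = [2:1,1,1]
  • {6,8}:  v_{6} + v_{8} = v_{0} + v_{1} + v_{2} + v_{5}  so sig = [2:1,1,1,1]
  • {6,7}:  v_{6} + v_{7} = v_{0} + v_{1} + 2·v_{4} + v_{5}  so sig = [2:1,1,1,2]
  • {6,9}:  v_{6} + v_{9} = v_{0} + v_{1} + 3·v_{4} + v_{5}  so sig = [2:1,1,1,3]
  • {2,9}:  v_{2} + v_{9} = 2·v_{4}  so sig = [2:2]
  • {0,3,5}:  v_{0} + v_{3} + v_{5} = 0  so sig = [3:]
  • {1,2,10}:  v_{1} + v_{2} + v_{10} = 0  so sig = [3:]
  • {1,4,10}:  v_{1} + v_{4} + v_{10} = v_{7}  so sig = [3:1]
  • {1,9,10}:  v_{1} + v_{9} + v_{10} = 2·v_{7}  so sig = [3:2]
  • {0,1,2,4,5}:  v_{0} + v_{1} + v_{2} + v_{4} + v_{5} = v_{6}  so sig = [5:1]

Signatures (|P|; sorted positive RHS coefficients), sorted:
[[2:], [2:1], [2:1], [2:1], [2:1,1], [2:1,1,1], [2:1,1,1], [2:1,1,1,1], [2:1,1,1,2], [2:1,1,1,3], [2:2], [3:], [3:], [3:1], [3:2], [5:1]]


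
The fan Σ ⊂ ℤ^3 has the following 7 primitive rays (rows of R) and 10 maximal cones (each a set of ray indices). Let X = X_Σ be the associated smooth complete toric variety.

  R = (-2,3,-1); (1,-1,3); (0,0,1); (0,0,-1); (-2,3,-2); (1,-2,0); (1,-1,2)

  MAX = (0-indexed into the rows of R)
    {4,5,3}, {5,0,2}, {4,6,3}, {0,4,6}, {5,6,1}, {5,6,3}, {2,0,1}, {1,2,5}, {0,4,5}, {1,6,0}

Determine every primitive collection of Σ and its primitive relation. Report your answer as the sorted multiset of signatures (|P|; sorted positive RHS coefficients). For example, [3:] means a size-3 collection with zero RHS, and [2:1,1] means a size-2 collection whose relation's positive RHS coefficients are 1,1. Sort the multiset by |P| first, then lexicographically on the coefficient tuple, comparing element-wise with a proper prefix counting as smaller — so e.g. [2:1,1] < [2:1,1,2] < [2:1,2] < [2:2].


9 collections generate NE(X_Σ); each relation:

  P = {2,3}:  v_{2} + v_{3} = 0  so sig = [2:]
  P = {0,3}:  v_{0} + v_{3} = v_{4}  so sig = [2:1]
  P = {1,3}:  v_{1} + v_{3} = v_{6}  so sig = [2:1]
  P = {2,4}:  v_{2} + v_{4} = v_{0}  so sig = [2:1]
  P = {2,6}:  v_{2} + v_{6} = v_{1}  so sig = [2:1]
  P = {1,4}:  v_{1} + v_{4} = v_{0} + v_{6}  so sig = [2:1,1]
  P = {4,5,6}:  v_{4} + v_{5} + v_{6} = 0  so sig = [3:]
  P = {0,5,6}:  v_{0} + v_{5} + v_{6} = v_{2}  so sig = [3:1]
  P = {0,1,5}:  v_{0} + v_{1} + v_{5} = 2·v_{2}  so sig = [3:2]

so the primitive-relation signature multiset is
    |P|=2: 6 collections, coeffs (), (1), (1), (1), (1), (1,1)
    |P|=3: 3 collections, coeffs (), (1), (2)


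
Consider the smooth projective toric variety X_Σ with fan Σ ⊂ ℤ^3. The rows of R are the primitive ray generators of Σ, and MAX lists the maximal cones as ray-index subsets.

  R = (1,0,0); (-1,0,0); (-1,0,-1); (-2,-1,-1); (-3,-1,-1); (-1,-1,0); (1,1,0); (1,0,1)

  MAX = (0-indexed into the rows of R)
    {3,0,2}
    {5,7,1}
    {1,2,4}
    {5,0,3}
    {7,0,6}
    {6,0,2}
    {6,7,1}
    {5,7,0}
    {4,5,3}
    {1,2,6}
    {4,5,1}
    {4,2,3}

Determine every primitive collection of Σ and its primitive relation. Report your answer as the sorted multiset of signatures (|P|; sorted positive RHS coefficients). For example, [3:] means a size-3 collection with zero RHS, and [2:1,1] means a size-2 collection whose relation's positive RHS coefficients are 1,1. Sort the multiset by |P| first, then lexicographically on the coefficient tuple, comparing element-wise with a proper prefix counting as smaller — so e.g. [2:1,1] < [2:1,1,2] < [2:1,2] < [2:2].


10 minimal non-faces of Δ(Σ) (on 8 rays):

  P={0,1}:  v_{0} + v_{1} = 0  →  sig = [2:]
  P={2,7}:  v_{2} + v_{7} = 0  →  sig = [2:]
  P={5,6}:  v_{5} + v_{6} = 0  →  sig = [2:]
  P={0,4}:  v_{0} + v_{4} = v_{3}  →  sig = [2:1]
  P={1,3}:  v_{1} + v_{3} = v_{4}  →  sig = [2:1]
  P={2,5}:  v_{2} + v_{5} = v_{3}  →  sig = [2:1]
  P={3,6}:  v_{3} + v_{6} = v_{2}  →  sig = [2:1]
  P={3,7}:  v_{3} + v_{7} = v_{5}  →  sig = [2:1]
  P={4,6}:  v_{4} + v_{6} = v_{1} + v_{2}  →  sig = [2:1,1]
  P={4,7}:  v_{4} + v_{7} = v_{1} + v_{5}  →  sig = [2:1,1]

so the primitive-relation signature multiset is
    [2:]
    [2:]
    [2:]
    [2:1]
    [2:1]
    [2:1]
    [2:1]
    [2:1]
    [2:1,1]
    [2:1,1]


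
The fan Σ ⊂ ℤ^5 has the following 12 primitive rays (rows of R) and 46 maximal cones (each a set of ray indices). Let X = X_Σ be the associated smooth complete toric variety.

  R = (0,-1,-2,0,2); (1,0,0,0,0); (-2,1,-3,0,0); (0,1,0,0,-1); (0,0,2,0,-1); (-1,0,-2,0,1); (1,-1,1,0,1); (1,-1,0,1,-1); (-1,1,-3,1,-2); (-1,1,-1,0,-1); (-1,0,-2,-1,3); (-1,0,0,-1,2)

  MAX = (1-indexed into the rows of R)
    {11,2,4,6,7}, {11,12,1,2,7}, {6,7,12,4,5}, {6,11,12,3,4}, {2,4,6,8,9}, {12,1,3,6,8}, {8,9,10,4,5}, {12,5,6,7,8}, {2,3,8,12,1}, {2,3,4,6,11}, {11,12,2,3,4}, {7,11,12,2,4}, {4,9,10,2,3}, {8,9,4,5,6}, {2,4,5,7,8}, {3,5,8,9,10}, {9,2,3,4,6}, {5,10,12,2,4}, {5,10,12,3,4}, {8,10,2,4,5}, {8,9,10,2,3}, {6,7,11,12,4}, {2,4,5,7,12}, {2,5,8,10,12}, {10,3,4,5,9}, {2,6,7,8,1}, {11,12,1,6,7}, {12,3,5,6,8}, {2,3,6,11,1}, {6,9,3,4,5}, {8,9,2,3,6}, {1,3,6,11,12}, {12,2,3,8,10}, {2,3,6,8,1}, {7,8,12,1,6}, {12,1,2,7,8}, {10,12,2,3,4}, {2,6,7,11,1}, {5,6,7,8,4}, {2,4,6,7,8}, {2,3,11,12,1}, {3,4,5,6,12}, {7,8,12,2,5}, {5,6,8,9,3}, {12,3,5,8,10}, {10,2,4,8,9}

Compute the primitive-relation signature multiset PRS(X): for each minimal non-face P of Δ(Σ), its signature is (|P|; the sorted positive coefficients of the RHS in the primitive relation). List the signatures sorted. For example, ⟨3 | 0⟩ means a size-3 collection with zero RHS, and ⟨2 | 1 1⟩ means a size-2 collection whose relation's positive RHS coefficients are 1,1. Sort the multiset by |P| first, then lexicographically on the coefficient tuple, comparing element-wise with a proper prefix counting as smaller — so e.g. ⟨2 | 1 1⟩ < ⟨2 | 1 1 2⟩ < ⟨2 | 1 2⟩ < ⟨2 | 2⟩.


Minimal non-faces — 19 found among 12 rays, 46 max cones:

  {7,10}:  v_{7} + v_{10} = 0  →  sig = ⟨2 | 0⟩
  {3,7}:  v_{3} + v_{7} = v_{6}  →  sig = ⟨2 | 1⟩
  {5,11}:  v_{5} + v_{11} = v_{12}  →  sig = ⟨2 | 1⟩
  {6,10}:  v_{6} + v_{10} = v_{3}  →  sig = ⟨2 | 1⟩
  {8,11}:  v_{8} + v_{11} = v_{1}  →  sig = ⟨2 | 1⟩
  {9,12}:  v_{9} + v_{12} = v_{3}  →  sig = ⟨2 | 1⟩
  {1,4}:  v_{1} + v_{4} = v_{2} + v_{6}  →  sig = ⟨2 | 1 1⟩
  {1,5}:  v_{1} + v_{5} = v_{8} + v_{12}  →  sig = ⟨2 | 1 1⟩
  {7,9}:  v_{7} + v_{9} = v_{4} + v_{6} + v_{8}  →  sig = ⟨2 | 1 1 1⟩
  {9,11}:  v_{9} + v_{11} = v_{2} + v_{3} + v_{6}  →  sig = ⟨2 | 1 1 1⟩
  {10,11}:  v_{10} + v_{11} = v_{2} + v_{3} + v_{12}  →  sig = ⟨2 | 1 1 1⟩
  {1,9}:  v_{1} + v_{9} = v_{2} + v_{3} + v_{6} + v_{8}  →  sig = ⟨2 | 1 1 1 1⟩
  {1,10}:  v_{1} + v_{10} = v_{2} + v_{3} + v_{8} + v_{12}  →  sig = ⟨2 | 1 1 1 1⟩
  {2,5,6}:  v_{2} + v_{5} + v_{6} = 0  →  sig = ⟨3 | 0⟩
  {4,8,12}:  v_{4} + v_{8} + v_{12} = 0  →  sig = ⟨3 | 0⟩
  {2,3,5}:  v_{2} + v_{3} + v_{5} = v_{10}  →  sig = ⟨3 | 1⟩
  {2,6,12}:  v_{2} + v_{6} + v_{12} = v_{11}  →  sig = ⟨3 | 1⟩
  {3,4,8}:  v_{3} + v_{4} + v_{8} = v_{9}  →  sig = ⟨3 | 1⟩
  {2,5,9}:  v_{2} + v_{5} + v_{9} = v_{4} + v_{8} + v_{10}  →  sig = ⟨3 | 1 1 1⟩

Sorted signature multiset PRS(X):
[⟨2 | 0⟩, ⟨2 | 1⟩, ⟨2 | 1⟩, ⟨2 | 1⟩, ⟨2 | 1⟩, ⟨2 | 1⟩, ⟨2 | 1 1⟩, ⟨2 | 1 1⟩, ⟨2 | 1 1 1⟩, ⟨2 | 1 1 1⟩, ⟨2 | 1 1 1⟩, ⟨2 | 1 1 1 1⟩, ⟨2 | 1 1 1 1⟩, ⟨3 | 0⟩, ⟨3 | 0⟩, ⟨3 | 1⟩, ⟨3 | 1⟩, ⟨3 | 1⟩, ⟨3 | 1 1 1⟩]


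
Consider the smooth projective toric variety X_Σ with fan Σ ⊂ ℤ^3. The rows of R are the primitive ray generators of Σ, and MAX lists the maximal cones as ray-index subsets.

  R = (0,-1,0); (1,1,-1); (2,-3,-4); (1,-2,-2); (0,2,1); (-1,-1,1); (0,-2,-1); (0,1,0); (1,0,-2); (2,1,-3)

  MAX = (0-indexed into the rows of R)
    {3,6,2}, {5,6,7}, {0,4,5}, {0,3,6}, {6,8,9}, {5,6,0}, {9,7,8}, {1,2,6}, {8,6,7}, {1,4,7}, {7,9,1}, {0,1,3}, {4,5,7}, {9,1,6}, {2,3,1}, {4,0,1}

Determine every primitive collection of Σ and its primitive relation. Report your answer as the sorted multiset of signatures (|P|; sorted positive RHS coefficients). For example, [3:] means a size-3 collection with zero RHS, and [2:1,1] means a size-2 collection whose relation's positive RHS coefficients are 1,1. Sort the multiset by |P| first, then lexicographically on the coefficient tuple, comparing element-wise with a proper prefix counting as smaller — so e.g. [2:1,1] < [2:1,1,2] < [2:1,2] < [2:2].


Σ has 25 primitive collections:

  P={0,7}:  v_{0} + v_{7} = 0  ⇒ sig = [2:]
  P={1,5}:  v_{1} + v_{5} = 0  ⇒ sig = [2:]
  P={4,6}:  v_{4} + v_{6} = 0  ⇒ sig = [2:]
  P={1,8}:  v_{1} + v_{8} = v_{9}  ⇒ sig = [2:1]
  P={5,9}:  v_{5} + v_{9} = v_{8}  ⇒ sig = [2:1]
  P={0,8}:  v_{0} + v_{8} = v_{1} + v_{6}  ⇒ sig = [2:1,1]
  P={2,4}:  v_{2} + v_{4} = v_{1} + v_{3}  ⇒ sig = [2:1,1]
  P={2,5}:  v_{2} + v_{5} = v_{3} + v_{6}  ⇒ sig = [2:1,1]
  P={3,4}:  v_{3} + v_{4} = v_{0} + v_{1}  ⇒ sig = [2:1,1]
  P={3,5}:  v_{3} + v_{5} = v_{0} + v_{6}  ⇒ sig = [2:1,1]
  P={3,7}:  v_{3} + v_{7} = v_{1} + v_{6}  ⇒ sig = [2:1,1]
  P={4,8}:  v_{4} + v_{8} = v_{1} + v_{7}  ⇒ sig = [2:1,1]
  P={5,8}:  v_{5} + v_{8} = v_{6} + v_{7}  ⇒ sig = [2:1,1]
  P={0,9}:  v_{0} + v_{9} = 2·v_{1} + v_{6}  ⇒ sig = [2:1,2]
  P={4,9}:  v_{4} + v_{9} = 2·v_{1} + v_{7}  ⇒ sig = [2:1,2]
  P={0,2}:  v_{0} + v_{2} = 2·v_{3}  ⇒ sig = [2:2]
  P={2,7}:  v_{2} + v_{7} = 2·v_{1} + 2·v_{6}  ⇒ sig = [2:2,2]
  P={3,8}:  v_{3} + v_{8} = 2·v_{1} + 2·v_{6}  ⇒ sig = [2:2,2]
  P={3,9}:  v_{3} + v_{9} = 3·v_{1} + 2·v_{6}  ⇒ sig = [2:2,3]
  P={2,8}:  v_{2} + v_{8} = 3·v_{1} + 3·v_{6}  ⇒ sig = [2:3,3]
  P={2,9}:  v_{2} + v_{9} = 4·v_{1} + 3·v_{6}  ⇒ sig = [2:3,4]
  P={0,1,6}:  v_{0} + v_{1} + v_{6} = v_{3}  ⇒ sig = [3:1]
  P={1,3,6}:  v_{1} + v_{3} + v_{6} = v_{2}  ⇒ sig = [3:1]
  P={1,6,7}:  v_{1} + v_{6} + v_{7} = v_{8}  ⇒ sig = [3:1]
  P={6,7,9}:  v_{6} + v_{7} + v_{9} = 2·v_{8}  ⇒ sig = [3:2]

Sorted signature multiset PRS(X):
{ [2:] ×3,  [2:1] ×2,  [2:1,1] ×8,  [2:1,2] ×2,  [2:2],  [2:2,2] ×2,  [2:2,3],  [2:3,3],  [2:3,4],  [3:1] ×3,  [3:2] }


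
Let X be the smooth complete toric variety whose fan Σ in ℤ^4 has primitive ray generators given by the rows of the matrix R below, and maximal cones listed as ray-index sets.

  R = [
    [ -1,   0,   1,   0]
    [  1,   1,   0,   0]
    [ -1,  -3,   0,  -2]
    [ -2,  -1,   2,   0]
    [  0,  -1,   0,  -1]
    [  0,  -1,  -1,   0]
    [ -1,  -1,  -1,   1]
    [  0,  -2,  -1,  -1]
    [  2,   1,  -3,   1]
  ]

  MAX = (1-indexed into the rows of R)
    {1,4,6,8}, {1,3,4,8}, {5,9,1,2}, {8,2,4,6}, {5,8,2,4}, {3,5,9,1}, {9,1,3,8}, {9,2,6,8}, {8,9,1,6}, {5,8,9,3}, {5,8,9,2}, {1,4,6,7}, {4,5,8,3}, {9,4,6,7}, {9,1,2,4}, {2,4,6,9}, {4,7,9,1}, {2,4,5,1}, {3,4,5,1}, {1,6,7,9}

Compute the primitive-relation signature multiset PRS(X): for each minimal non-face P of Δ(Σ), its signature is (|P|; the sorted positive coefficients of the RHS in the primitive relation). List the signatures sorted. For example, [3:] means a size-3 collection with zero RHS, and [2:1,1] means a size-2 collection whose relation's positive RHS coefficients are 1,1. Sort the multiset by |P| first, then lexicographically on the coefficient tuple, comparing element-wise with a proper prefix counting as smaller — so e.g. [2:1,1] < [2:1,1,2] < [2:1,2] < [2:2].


14 minimal non-faces of Δ(Σ) (on 9 rays):

  {5,6}:  v_{5} + v_{6} = v_{8}  so sig = [2:1]
  {2,7}:  v_{2} + v_{7} = v_{4} + v_{9}  so sig = [2:1,1]
  {3,6}:  v_{3} + v_{6} = v_{1} + 2·v_{8}  so sig = [2:1,2]
  {5,7}:  v_{5} + v_{7} = v_{1} + 2·v_{6}  so sig = [2:1,2]
  {3,7}:  v_{3} + v_{7} = 2·v_{1} + 2·v_{6} + v_{8}  so sig = [2:1,2,2]
  {7,8}:  v_{7} + v_{8} = v_{1} + 3·v_{6}  so sig = [2:1,3]
  {2,3}:  v_{2} + v_{3} = 2·v_{5}  so sig = [2:2]
  {1,2,6}:  v_{1} + v_{2} + v_{6} = 0  so sig = [3:]
  {1,2,8}:  v_{1} + v_{2} + v_{8} = v_{5}  so sig = [3:1]
  {1,5,8}:  v_{1} + v_{5} + v_{8} = v_{3}  so sig = [3:1]
  {4,5,9}:  v_{4} + v_{5} + v_{9} = v_{6}  so sig = [3:1]
  {3,4,9}:  v_{3} + v_{4} + v_{9} = v_{1} + v_{6} + v_{8}  so sig = [3:1,1,1]
  {4,8,9}:  v_{4} + v_{8} + v_{9} = 2·v_{6}  so sig = [3:2]
  {1,4,6,9}:  v_{1} + v_{4} + v_{6} + v_{9} = v_{7}  so sig = [4:1]

so the primitive-relation signature multiset is
    [2:1]
    [2:1,1]
    [2:1,2]
    [2:1,2]
    [2:1,2,2]
    [2:1,3]
    [2:2]
    [3:]
    [3:1]
    [3:1]
    [3:1]
    [3:1,1,1]
    [3:2]
    [4:1]


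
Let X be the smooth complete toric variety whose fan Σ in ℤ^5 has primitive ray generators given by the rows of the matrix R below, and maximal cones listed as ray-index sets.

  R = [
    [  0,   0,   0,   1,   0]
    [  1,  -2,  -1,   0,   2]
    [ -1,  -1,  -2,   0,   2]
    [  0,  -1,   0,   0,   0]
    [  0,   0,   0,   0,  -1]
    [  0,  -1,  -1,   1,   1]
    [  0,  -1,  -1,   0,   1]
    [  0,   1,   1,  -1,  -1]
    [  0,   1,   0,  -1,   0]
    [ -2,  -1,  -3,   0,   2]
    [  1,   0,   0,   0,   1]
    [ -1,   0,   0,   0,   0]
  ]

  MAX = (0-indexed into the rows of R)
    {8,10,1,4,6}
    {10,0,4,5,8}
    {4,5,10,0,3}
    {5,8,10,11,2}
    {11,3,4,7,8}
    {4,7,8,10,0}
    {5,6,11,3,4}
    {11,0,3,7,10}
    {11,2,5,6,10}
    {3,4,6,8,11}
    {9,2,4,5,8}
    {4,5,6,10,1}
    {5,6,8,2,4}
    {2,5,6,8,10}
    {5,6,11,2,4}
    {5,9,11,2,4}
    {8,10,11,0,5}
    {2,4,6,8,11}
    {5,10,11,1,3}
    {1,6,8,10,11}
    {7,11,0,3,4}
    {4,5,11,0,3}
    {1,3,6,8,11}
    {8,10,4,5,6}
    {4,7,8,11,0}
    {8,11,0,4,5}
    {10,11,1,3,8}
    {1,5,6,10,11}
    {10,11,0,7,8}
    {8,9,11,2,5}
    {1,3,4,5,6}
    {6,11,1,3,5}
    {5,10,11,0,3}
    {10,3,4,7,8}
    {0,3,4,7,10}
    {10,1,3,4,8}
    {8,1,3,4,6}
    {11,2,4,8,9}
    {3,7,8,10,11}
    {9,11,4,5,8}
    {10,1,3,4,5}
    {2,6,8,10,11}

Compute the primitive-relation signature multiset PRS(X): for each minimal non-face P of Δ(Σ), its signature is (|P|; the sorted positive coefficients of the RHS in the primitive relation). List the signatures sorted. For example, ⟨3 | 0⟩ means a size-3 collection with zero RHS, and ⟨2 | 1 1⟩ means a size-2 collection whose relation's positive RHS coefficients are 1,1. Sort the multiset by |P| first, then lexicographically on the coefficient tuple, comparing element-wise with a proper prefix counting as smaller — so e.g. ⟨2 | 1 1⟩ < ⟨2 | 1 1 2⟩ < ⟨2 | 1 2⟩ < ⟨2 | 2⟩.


Minimal non-faces — 24 found among 12 rays, 42 max cones:

  P = {5,7}:  v_{5} + v_{7} = 0 — sig = ⟨2 | 0⟩
  P = {0,6}:  v_{0} + v_{6} = v_{5} — sig = ⟨2 | 1⟩
  P = {6,7}:  v_{6} + v_{7} = v_{3} + v_{8} — sig = ⟨2 | 1 1⟩
  P = {0,1}:  v_{0} + v_{1} = v_{3} + v_{5} + v_{10} — sig = ⟨2 | 1 1 1⟩
  P = {2,7}:  v_{2} + v_{7} = v_{6} + v_{8} + v_{11} — sig = ⟨2 | 1 1 1⟩
  P = {9,10}:  v_{9} + v_{10} = v_{2} + v_{5} + v_{8} — sig = ⟨2 | 1 1 1⟩
  P = {3,9}:  v_{3} + v_{9} = v_{2} + v_{4} + v_{6} + v_{11} — sig = ⟨2 | 1 1 1 1⟩
  P = {7,9}:  v_{7} + v_{9} = v_{2} + v_{4} + v_{8} + v_{11} — sig = ⟨2 | 1 1 1 1⟩
  P = {0,2}:  v_{0} + v_{2} = 2·v_{5} + v_{8} + v_{11} — sig = ⟨2 | 1 1 2⟩
  P = {1,7}:  v_{1} + v_{7} = 2·v_{3} + v_{8} + v_{10} — sig = ⟨2 | 1 1 2⟩
  P = {1,2}:  v_{1} + v_{2} = 3·v_{6} + v_{10} + v_{11} — sig = ⟨2 | 1 1 3⟩
  P = {1,9}:  v_{1} + v_{9} = v_{2} + 2·v_{6} — sig = ⟨2 | 1 2⟩
  P = {2,3}:  v_{2} + v_{3} = 2·v_{6} + v_{11} — sig = ⟨2 | 1 2⟩
  P = {6,9}:  v_{6} + v_{9} = 2·v_{2} + v_{4} — sig = ⟨2 | 1 2⟩
  P = {0,9}:  v_{0} + v_{9} = v_{4} + 3·v_{5} + 2·v_{8} + 2·v_{11} — sig = ⟨2 | 1 2 2 3⟩
  P = {0,3,8}:  v_{0} + v_{3} + v_{8} = 0 — sig = ⟨3 | 0⟩
  P = {4,10,11}:  v_{4} + v_{10} + v_{11} = 0 — sig = ⟨3 | 0⟩
  P = {3,5,8}:  v_{3} + v_{5} + v_{8} = v_{6} — sig = ⟨3 | 1⟩
  P = {3,6,10}:  v_{3} + v_{6} + v_{10} = v_{1} — sig = ⟨3 | 1⟩
  P = {1,4,11}:  v_{1} + v_{4} + v_{11} = v_{3} + v_{6} — sig = ⟨3 | 1 1⟩
  P = {2,4,10}:  v_{2} + v_{4} + v_{10} = v_{5} + v_{6} + v_{8} — sig = ⟨3 | 1 1 1⟩
  P = {1,5,8}:  v_{1} + v_{5} + v_{8} = 2·v_{6} + v_{10} — sig = ⟨3 | 1 2⟩
  P = {5,6,8,11}:  v_{5} + v_{6} + v_{8} + v_{11} = v_{2} — sig = ⟨4 | 1⟩
  P = {2,4,5,8,11}:  v_{2} + v_{4} + v_{5} + v_{8} + v_{11} = v_{9} — sig = ⟨5 | 1⟩

Sorted signature multiset PRS(X):
{ ⟨2 | 0⟩,  ⟨2 | 1⟩,  ⟨2 | 1 1⟩,  ⟨2 | 1 1 1⟩ ×3,  ⟨2 | 1 1 1 1⟩ ×2,  ⟨2 | 1 1 2⟩ ×2,  ⟨2 | 1 1 3⟩,  ⟨2 | 1 2⟩ ×3,  ⟨2 | 1 2 2 3⟩,  ⟨3 | 0⟩ ×2,  ⟨3 | 1⟩ ×2,  ⟨3 | 1 1⟩,  ⟨3 | 1 1 1⟩,  ⟨3 | 1 2⟩,  ⟨4 | 1⟩,  ⟨5 | 1⟩ }


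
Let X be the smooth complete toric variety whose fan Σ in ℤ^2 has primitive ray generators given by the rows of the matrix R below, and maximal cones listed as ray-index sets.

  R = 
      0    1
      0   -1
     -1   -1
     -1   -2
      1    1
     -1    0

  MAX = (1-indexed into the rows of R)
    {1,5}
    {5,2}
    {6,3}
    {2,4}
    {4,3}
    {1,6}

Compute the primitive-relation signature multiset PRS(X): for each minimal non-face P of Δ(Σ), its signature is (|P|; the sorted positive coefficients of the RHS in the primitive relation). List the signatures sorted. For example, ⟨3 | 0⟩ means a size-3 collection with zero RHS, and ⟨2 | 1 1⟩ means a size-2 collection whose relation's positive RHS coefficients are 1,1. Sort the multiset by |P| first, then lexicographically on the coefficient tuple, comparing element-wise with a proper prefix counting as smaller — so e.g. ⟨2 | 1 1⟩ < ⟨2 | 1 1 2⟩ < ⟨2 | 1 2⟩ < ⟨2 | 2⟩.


Primitive collections (9):

  P={1,2}:  v_{1} + v_{2} = 0  so sig = ⟨2 | 0⟩
  P={3,5}:  v_{3} + v_{5} = 0  so sig = ⟨2 | 0⟩
  P={1,3}:  v_{1} + v_{3} = v_{6}  so sig = ⟨2 | 1⟩
  P={1,4}:  v_{1} + v_{4} = v_{3}  so sig = ⟨2 | 1⟩
  P={2,3}:  v_{2} + v_{3} = v_{4}  so sig = ⟨2 | 1⟩
  P={2,6}:  v_{2} + v_{6} = v_{3}  so sig = ⟨2 | 1⟩
  P={4,5}:  v_{4} + v_{5} = v_{2}  so sig = ⟨2 | 1⟩
  P={5,6}:  v_{5} + v_{6} = v_{1}  so sig = ⟨2 | 1⟩
  P={4,6}:  v_{4} + v_{6} = 2·v_{3}  so sig = ⟨2 | 2⟩

so the primitive-relation signature multiset is
{ ⟨2 | 0⟩ ×2,  ⟨2 | 1⟩ ×6,  ⟨2 | 2⟩ }


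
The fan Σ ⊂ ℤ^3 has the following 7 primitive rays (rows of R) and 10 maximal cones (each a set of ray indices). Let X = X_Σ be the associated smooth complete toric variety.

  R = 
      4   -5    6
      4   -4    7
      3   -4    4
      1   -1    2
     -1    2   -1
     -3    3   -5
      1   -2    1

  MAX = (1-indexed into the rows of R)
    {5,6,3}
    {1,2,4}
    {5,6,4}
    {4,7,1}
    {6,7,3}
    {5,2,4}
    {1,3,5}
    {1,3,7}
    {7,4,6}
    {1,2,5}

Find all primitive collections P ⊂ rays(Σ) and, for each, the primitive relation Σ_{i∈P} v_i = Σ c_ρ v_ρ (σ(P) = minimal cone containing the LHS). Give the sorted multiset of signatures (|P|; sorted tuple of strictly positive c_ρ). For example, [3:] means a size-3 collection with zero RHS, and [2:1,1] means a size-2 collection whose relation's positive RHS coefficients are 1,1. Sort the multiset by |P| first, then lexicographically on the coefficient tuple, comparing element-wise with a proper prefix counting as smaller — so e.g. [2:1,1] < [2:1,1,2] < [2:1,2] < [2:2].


Σ has 7 primitive collections:

  • {5,7}:  v_{5} + v_{7} = 0  ⇒ sig = [2:]
  • {1,6}:  v_{1} + v_{6} = v_{7}  ⇒ sig = [2:1]
  • {2,6}:  v_{2} + v_{6} = v_{4}  ⇒ sig = [2:1]
  • {3,4}:  v_{3} + v_{4} = v_{1}  ⇒ sig = [2:1]
  • {2,7}:  v_{2} + v_{7} = v_{1} + v_{4}  ⇒ sig = [2:1,1]
  • {2,3}:  v_{2} + v_{3} = 2·v_{1} + v_{5}  ⇒ sig = [2:1,2]
  • {1,4,5}:  v_{1} + v_{4} + v_{5} = v_{2}  ⇒ sig = [3:1]

Hence PRS(X_Σ) =
    |P|=2: 6 collections, coeffs (), (1), (1), (1), (1,1), (1,2)
    |P|=3: 1 collection, coeffs (1)


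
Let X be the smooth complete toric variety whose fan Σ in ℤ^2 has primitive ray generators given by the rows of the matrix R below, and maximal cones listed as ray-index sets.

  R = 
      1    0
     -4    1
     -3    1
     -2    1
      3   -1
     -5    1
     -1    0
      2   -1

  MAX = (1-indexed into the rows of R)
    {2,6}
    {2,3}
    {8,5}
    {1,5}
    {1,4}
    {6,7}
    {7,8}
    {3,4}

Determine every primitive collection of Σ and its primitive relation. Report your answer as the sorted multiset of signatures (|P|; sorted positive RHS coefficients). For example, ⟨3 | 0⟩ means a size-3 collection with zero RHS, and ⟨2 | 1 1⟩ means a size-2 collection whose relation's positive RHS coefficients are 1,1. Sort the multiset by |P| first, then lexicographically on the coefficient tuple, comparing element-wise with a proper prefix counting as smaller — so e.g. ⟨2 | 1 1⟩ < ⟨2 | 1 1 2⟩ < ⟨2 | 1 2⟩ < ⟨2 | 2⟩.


Δ(Σ) — 8 vertices, 20 min non-faces:

  {1,7}:  v_{1} + v_{7} = 0  ⟹  sig = ⟨2 | 0⟩
  {3,5}:  v_{3} + v_{5} = 0  ⟹  sig = ⟨2 | 0⟩
  {4,8}:  v_{4} + v_{8} = 0  ⟹  sig = ⟨2 | 0⟩
  {1,2}:  v_{1} + v_{2} = v_{3}  ⟹  sig = ⟨2 | 1⟩
  {1,3}:  v_{1} + v_{3} = v_{4}  ⟹  sig = ⟨2 | 1⟩
  {1,6}:  v_{1} + v_{6} = v_{2}  ⟹  sig = ⟨2 | 1⟩
  {1,8}:  v_{1} + v_{8} = v_{5}  ⟹  sig = ⟨2 | 1⟩
  {2,5}:  v_{2} + v_{5} = v_{7}  ⟹  sig = ⟨2 | 1⟩
  {2,7}:  v_{2} + v_{7} = v_{6}  ⟹  sig = ⟨2 | 1⟩
  {3,7}:  v_{3} + v_{7} = v_{2}  ⟹  sig = ⟨2 | 1⟩
  {3,8}:  v_{3} + v_{8} = v_{7}  ⟹  sig = ⟨2 | 1⟩
  {4,5}:  v_{4} + v_{5} = v_{1}  ⟹  sig = ⟨2 | 1⟩
  {4,7}:  v_{4} + v_{7} = v_{3}  ⟹  sig = ⟨2 | 1⟩
  {5,7}:  v_{5} + v_{7} = v_{8}  ⟹  sig = ⟨2 | 1⟩
  {4,6}:  v_{4} + v_{6} = v_{2} + v_{3}  ⟹  sig = ⟨2 | 1 1⟩
  {2,4}:  v_{2} + v_{4} = 2·v_{3}  ⟹  sig = ⟨2 | 2⟩
  {2,8}:  v_{2} + v_{8} = 2·v_{7}  ⟹  sig = ⟨2 | 2⟩
  {3,6}:  v_{3} + v_{6} = 2·v_{2}  ⟹  sig = ⟨2 | 2⟩
  {5,6}:  v_{5} + v_{6} = 2·v_{7}  ⟹  sig = ⟨2 | 2⟩
  {6,8}:  v_{6} + v_{8} = 3·v_{7}  ⟹  sig = ⟨2 | 3⟩

Signatures (|P|; sorted positive RHS coefficients), sorted:
    |P|=2: 20 collections, coeffs (), (), (), (1), (1), (1), (1), (1), (1), (1), (1), (1), (1), (1), (1,1), (2), (2), (2), (2), (3)


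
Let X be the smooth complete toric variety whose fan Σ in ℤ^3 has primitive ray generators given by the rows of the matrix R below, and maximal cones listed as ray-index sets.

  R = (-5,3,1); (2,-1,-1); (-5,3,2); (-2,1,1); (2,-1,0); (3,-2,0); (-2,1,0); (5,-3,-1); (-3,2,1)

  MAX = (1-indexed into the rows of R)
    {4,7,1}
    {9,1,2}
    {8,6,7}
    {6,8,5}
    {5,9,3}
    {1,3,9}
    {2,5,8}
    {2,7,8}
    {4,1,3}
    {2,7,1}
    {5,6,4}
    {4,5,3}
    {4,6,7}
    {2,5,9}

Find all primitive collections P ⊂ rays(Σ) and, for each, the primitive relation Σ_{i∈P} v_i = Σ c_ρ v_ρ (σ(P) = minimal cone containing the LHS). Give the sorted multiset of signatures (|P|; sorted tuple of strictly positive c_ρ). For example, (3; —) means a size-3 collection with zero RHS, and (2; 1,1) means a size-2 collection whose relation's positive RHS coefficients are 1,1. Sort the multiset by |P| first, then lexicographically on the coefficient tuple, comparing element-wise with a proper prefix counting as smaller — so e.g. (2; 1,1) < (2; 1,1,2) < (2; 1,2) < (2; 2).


15 collections generate NE(X_Σ); each relation:

  {1,8}:  v_{1} + v_{8} = 0 — sig = (2; —)
  {2,4}:  v_{2} + v_{4} = 0 — sig = (2; —)
  {5,7}:  v_{5} + v_{7} = 0 — sig = (2; —)
  {1,5}:  v_{1} + v_{5} = v_{9} — sig = (2; 1)
  {1,6}:  v_{1} + v_{6} = v_{4} — sig = (2; 1)
  {2,3}:  v_{2} + v_{3} = v_{9} — sig = (2; 1)
  {2,6}:  v_{2} + v_{6} = v_{8} — sig = (2; 1)
  {4,8}:  v_{4} + v_{8} = v_{6} — sig = (2; 1)
  {4,9}:  v_{4} + v_{9} = v_{3} — sig = (2; 1)
  {7,9}:  v_{7} + v_{9} = v_{1} — sig = (2; 1)
  {8,9}:  v_{8} + v_{9} = v_{5} — sig = (2; 1)
  {3,7}:  v_{3} + v_{7} = v_{1} + v_{4} — sig = (2; 1,1)
  {3,8}:  v_{3} + v_{8} = v_{4} + v_{5} — sig = (2; 1,1)
  {6,9}:  v_{6} + v_{9} = v_{4} + v_{5} — sig = (2; 1,1)
  {3,6}:  v_{3} + v_{6} = 2·v_{4} + v_{5} — sig = (2; 1,2)

Hence PRS(X_Σ) =
    (2; —)
    (2; —)
    (2; —)
    (2; 1)
    (2; 1)
    (2; 1)
    (2; 1)
    (2; 1)
    (2; 1)
    (2; 1)
    (2; 1)
    (2; 1,1)
    (2; 1,1)
    (2; 1,1)
    (2; 1,2)


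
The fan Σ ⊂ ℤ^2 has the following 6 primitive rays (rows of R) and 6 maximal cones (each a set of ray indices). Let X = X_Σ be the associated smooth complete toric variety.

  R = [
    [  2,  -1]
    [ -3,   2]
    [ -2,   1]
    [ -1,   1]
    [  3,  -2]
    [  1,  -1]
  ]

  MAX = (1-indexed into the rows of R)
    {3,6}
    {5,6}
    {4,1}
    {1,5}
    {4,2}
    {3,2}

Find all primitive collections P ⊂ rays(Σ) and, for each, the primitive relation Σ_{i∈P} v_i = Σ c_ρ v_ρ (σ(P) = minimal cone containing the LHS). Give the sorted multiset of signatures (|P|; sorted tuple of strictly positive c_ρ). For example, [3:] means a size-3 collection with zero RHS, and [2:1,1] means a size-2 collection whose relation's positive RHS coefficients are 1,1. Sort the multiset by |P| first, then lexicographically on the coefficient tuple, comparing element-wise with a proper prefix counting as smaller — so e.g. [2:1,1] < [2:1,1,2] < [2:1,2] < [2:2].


Σ has 9 primitive collections:

  {1,3}:  v_{1} + v_{3} = 0  ⇒ sig = [2:]
  {2,5}:  v_{2} + v_{5} = 0  ⇒ sig = [2:]
  {4,6}:  v_{4} + v_{6} = 0  ⇒ sig = [2:]
  {1,2}:  v_{1} + v_{2} = v_{4}  ⇒ sig = [2:1]
  {1,6}:  v_{1} + v_{6} = v_{5}  ⇒ sig = [2:1]
  {2,6}:  v_{2} + v_{6} = v_{3}  ⇒ sig = [2:1]
  {3,4}:  v_{3} + v_{4} = v_{2}  ⇒ sig = [2:1]
  {3,5}:  v_{3} + v_{5} = v_{6}  ⇒ sig = [2:1]
  {4,5}:  v_{4} + v_{5} = v_{1}  ⇒ sig = [2:1]

Signatures (|P|; sorted positive RHS coefficients), sorted:
{ [2:] ×3,  [2:1] ×6 }
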